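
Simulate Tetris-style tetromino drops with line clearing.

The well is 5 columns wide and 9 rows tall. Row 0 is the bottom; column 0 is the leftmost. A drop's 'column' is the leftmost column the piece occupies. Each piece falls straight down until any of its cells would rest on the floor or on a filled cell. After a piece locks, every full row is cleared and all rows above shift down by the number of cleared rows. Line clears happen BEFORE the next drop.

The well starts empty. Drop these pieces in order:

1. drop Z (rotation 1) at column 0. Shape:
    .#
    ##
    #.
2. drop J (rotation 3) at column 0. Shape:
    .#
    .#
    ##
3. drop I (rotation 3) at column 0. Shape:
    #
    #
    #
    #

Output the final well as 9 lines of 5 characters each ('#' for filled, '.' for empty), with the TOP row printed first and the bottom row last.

Answer: .....
#....
#....
##...
##...
##...
.#...
##...
#....

Derivation:
Drop 1: Z rot1 at col 0 lands with bottom-row=0; cleared 0 line(s) (total 0); column heights now [2 3 0 0 0], max=3
Drop 2: J rot3 at col 0 lands with bottom-row=3; cleared 0 line(s) (total 0); column heights now [4 6 0 0 0], max=6
Drop 3: I rot3 at col 0 lands with bottom-row=4; cleared 0 line(s) (total 0); column heights now [8 6 0 0 0], max=8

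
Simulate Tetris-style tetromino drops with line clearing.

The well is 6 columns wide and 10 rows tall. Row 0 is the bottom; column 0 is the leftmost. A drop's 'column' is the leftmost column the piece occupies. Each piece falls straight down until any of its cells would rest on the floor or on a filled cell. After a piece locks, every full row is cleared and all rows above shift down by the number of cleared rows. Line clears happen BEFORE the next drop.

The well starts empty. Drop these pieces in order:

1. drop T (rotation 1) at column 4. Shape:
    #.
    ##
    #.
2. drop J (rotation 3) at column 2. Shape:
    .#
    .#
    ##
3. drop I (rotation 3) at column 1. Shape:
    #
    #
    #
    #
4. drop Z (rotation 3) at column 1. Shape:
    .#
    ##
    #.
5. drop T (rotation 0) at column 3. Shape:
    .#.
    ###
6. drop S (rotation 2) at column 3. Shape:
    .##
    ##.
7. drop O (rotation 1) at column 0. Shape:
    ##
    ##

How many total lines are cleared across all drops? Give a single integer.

Answer: 0

Derivation:
Drop 1: T rot1 at col 4 lands with bottom-row=0; cleared 0 line(s) (total 0); column heights now [0 0 0 0 3 2], max=3
Drop 2: J rot3 at col 2 lands with bottom-row=0; cleared 0 line(s) (total 0); column heights now [0 0 1 3 3 2], max=3
Drop 3: I rot3 at col 1 lands with bottom-row=0; cleared 0 line(s) (total 0); column heights now [0 4 1 3 3 2], max=4
Drop 4: Z rot3 at col 1 lands with bottom-row=4; cleared 0 line(s) (total 0); column heights now [0 6 7 3 3 2], max=7
Drop 5: T rot0 at col 3 lands with bottom-row=3; cleared 0 line(s) (total 0); column heights now [0 6 7 4 5 4], max=7
Drop 6: S rot2 at col 3 lands with bottom-row=5; cleared 0 line(s) (total 0); column heights now [0 6 7 6 7 7], max=7
Drop 7: O rot1 at col 0 lands with bottom-row=6; cleared 0 line(s) (total 0); column heights now [8 8 7 6 7 7], max=8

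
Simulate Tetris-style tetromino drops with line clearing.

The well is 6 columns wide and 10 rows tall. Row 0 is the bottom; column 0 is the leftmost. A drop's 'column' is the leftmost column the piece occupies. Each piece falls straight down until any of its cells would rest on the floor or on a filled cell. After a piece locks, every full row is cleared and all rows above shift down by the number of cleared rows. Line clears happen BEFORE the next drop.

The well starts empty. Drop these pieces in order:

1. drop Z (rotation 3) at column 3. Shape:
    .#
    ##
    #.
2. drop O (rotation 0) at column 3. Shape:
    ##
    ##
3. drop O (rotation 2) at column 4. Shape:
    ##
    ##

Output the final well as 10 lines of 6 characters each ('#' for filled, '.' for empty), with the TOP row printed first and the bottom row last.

Answer: ......
......
......
....##
....##
...##.
...##.
....#.
...##.
...#..

Derivation:
Drop 1: Z rot3 at col 3 lands with bottom-row=0; cleared 0 line(s) (total 0); column heights now [0 0 0 2 3 0], max=3
Drop 2: O rot0 at col 3 lands with bottom-row=3; cleared 0 line(s) (total 0); column heights now [0 0 0 5 5 0], max=5
Drop 3: O rot2 at col 4 lands with bottom-row=5; cleared 0 line(s) (total 0); column heights now [0 0 0 5 7 7], max=7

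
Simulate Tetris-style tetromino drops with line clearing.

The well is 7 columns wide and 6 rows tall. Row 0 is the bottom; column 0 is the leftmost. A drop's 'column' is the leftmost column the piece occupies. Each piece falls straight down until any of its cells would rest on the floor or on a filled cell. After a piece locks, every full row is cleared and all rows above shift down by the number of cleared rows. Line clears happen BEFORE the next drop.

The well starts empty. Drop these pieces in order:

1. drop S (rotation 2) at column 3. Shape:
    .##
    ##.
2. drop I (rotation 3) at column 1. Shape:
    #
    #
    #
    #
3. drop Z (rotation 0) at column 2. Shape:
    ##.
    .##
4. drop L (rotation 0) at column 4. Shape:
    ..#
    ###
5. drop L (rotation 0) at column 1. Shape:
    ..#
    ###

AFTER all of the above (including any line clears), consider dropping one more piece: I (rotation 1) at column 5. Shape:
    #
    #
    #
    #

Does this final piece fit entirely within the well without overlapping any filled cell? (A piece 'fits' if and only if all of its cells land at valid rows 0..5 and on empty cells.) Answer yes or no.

Drop 1: S rot2 at col 3 lands with bottom-row=0; cleared 0 line(s) (total 0); column heights now [0 0 0 1 2 2 0], max=2
Drop 2: I rot3 at col 1 lands with bottom-row=0; cleared 0 line(s) (total 0); column heights now [0 4 0 1 2 2 0], max=4
Drop 3: Z rot0 at col 2 lands with bottom-row=2; cleared 0 line(s) (total 0); column heights now [0 4 4 4 3 2 0], max=4
Drop 4: L rot0 at col 4 lands with bottom-row=3; cleared 0 line(s) (total 0); column heights now [0 4 4 4 4 4 5], max=5
Drop 5: L rot0 at col 1 lands with bottom-row=4; cleared 0 line(s) (total 0); column heights now [0 5 5 6 4 4 5], max=6
Test piece I rot1 at col 5 (width 1): heights before test = [0 5 5 6 4 4 5]; fits = False

Answer: no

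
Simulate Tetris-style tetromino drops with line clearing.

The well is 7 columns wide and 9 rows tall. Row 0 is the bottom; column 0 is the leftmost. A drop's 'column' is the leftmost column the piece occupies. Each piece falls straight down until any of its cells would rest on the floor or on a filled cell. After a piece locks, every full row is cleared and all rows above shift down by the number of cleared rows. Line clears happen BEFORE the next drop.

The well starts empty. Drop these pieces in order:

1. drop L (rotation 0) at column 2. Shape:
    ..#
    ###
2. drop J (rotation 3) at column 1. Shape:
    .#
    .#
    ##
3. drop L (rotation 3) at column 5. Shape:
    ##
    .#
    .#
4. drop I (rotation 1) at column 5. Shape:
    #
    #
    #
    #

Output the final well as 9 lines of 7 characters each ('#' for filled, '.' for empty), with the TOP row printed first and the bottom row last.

Answer: .......
.......
.....#.
.....#.
.....#.
..#..#.
..#..##
.##.#.#
..###.#

Derivation:
Drop 1: L rot0 at col 2 lands with bottom-row=0; cleared 0 line(s) (total 0); column heights now [0 0 1 1 2 0 0], max=2
Drop 2: J rot3 at col 1 lands with bottom-row=1; cleared 0 line(s) (total 0); column heights now [0 2 4 1 2 0 0], max=4
Drop 3: L rot3 at col 5 lands with bottom-row=0; cleared 0 line(s) (total 0); column heights now [0 2 4 1 2 3 3], max=4
Drop 4: I rot1 at col 5 lands with bottom-row=3; cleared 0 line(s) (total 0); column heights now [0 2 4 1 2 7 3], max=7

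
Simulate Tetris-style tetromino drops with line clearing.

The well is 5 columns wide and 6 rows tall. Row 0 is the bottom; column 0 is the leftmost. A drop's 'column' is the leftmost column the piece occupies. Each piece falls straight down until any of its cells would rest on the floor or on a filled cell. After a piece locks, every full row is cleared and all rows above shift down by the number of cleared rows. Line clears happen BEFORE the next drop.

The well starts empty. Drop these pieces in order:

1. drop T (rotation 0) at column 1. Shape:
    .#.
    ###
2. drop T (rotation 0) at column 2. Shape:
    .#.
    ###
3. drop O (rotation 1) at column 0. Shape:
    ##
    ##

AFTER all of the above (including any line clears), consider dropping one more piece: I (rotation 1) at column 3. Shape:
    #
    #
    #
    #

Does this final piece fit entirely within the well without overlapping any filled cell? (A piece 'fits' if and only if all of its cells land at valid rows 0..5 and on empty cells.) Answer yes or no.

Answer: no

Derivation:
Drop 1: T rot0 at col 1 lands with bottom-row=0; cleared 0 line(s) (total 0); column heights now [0 1 2 1 0], max=2
Drop 2: T rot0 at col 2 lands with bottom-row=2; cleared 0 line(s) (total 0); column heights now [0 1 3 4 3], max=4
Drop 3: O rot1 at col 0 lands with bottom-row=1; cleared 1 line(s) (total 1); column heights now [2 2 2 3 0], max=3
Test piece I rot1 at col 3 (width 1): heights before test = [2 2 2 3 0]; fits = False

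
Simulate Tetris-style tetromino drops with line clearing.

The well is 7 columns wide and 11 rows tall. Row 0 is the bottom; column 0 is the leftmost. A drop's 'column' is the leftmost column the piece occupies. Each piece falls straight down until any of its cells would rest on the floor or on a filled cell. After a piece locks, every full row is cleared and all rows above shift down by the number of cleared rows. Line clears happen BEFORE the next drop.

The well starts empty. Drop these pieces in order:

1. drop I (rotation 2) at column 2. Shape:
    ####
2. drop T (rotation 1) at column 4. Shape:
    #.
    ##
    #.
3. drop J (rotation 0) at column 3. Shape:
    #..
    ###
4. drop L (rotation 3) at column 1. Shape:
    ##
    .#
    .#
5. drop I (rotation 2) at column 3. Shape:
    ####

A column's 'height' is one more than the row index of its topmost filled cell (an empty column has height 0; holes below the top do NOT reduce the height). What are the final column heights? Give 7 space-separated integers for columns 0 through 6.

Answer: 0 4 4 7 7 7 7

Derivation:
Drop 1: I rot2 at col 2 lands with bottom-row=0; cleared 0 line(s) (total 0); column heights now [0 0 1 1 1 1 0], max=1
Drop 2: T rot1 at col 4 lands with bottom-row=1; cleared 0 line(s) (total 0); column heights now [0 0 1 1 4 3 0], max=4
Drop 3: J rot0 at col 3 lands with bottom-row=4; cleared 0 line(s) (total 0); column heights now [0 0 1 6 5 5 0], max=6
Drop 4: L rot3 at col 1 lands with bottom-row=1; cleared 0 line(s) (total 0); column heights now [0 4 4 6 5 5 0], max=6
Drop 5: I rot2 at col 3 lands with bottom-row=6; cleared 0 line(s) (total 0); column heights now [0 4 4 7 7 7 7], max=7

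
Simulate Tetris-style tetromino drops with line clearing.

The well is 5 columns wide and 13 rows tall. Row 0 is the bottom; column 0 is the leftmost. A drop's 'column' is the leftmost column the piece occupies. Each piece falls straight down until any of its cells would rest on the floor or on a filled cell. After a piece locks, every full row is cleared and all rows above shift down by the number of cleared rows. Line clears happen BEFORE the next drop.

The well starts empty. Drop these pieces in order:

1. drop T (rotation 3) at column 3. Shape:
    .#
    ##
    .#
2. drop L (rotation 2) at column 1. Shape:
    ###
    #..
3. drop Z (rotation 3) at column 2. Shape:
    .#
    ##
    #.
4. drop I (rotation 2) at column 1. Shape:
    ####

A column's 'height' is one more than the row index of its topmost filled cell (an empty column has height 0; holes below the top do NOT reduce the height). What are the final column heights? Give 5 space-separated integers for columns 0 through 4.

Answer: 0 7 7 7 7

Derivation:
Drop 1: T rot3 at col 3 lands with bottom-row=0; cleared 0 line(s) (total 0); column heights now [0 0 0 2 3], max=3
Drop 2: L rot2 at col 1 lands with bottom-row=1; cleared 0 line(s) (total 0); column heights now [0 3 3 3 3], max=3
Drop 3: Z rot3 at col 2 lands with bottom-row=3; cleared 0 line(s) (total 0); column heights now [0 3 5 6 3], max=6
Drop 4: I rot2 at col 1 lands with bottom-row=6; cleared 0 line(s) (total 0); column heights now [0 7 7 7 7], max=7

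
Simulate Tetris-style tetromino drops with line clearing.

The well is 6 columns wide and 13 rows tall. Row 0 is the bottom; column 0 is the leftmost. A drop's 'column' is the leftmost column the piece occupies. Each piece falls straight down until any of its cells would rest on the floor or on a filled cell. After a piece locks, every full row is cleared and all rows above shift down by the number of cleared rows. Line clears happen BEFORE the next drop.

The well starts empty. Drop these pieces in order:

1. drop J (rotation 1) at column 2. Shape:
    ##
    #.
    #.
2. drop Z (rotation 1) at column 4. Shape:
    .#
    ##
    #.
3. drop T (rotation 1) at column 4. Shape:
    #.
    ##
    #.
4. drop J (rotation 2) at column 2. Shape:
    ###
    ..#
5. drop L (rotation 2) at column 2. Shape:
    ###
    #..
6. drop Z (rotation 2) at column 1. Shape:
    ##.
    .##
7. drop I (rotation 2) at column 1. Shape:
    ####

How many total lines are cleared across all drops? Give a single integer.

Answer: 0

Derivation:
Drop 1: J rot1 at col 2 lands with bottom-row=0; cleared 0 line(s) (total 0); column heights now [0 0 3 3 0 0], max=3
Drop 2: Z rot1 at col 4 lands with bottom-row=0; cleared 0 line(s) (total 0); column heights now [0 0 3 3 2 3], max=3
Drop 3: T rot1 at col 4 lands with bottom-row=2; cleared 0 line(s) (total 0); column heights now [0 0 3 3 5 4], max=5
Drop 4: J rot2 at col 2 lands with bottom-row=5; cleared 0 line(s) (total 0); column heights now [0 0 7 7 7 4], max=7
Drop 5: L rot2 at col 2 lands with bottom-row=7; cleared 0 line(s) (total 0); column heights now [0 0 9 9 9 4], max=9
Drop 6: Z rot2 at col 1 lands with bottom-row=9; cleared 0 line(s) (total 0); column heights now [0 11 11 10 9 4], max=11
Drop 7: I rot2 at col 1 lands with bottom-row=11; cleared 0 line(s) (total 0); column heights now [0 12 12 12 12 4], max=12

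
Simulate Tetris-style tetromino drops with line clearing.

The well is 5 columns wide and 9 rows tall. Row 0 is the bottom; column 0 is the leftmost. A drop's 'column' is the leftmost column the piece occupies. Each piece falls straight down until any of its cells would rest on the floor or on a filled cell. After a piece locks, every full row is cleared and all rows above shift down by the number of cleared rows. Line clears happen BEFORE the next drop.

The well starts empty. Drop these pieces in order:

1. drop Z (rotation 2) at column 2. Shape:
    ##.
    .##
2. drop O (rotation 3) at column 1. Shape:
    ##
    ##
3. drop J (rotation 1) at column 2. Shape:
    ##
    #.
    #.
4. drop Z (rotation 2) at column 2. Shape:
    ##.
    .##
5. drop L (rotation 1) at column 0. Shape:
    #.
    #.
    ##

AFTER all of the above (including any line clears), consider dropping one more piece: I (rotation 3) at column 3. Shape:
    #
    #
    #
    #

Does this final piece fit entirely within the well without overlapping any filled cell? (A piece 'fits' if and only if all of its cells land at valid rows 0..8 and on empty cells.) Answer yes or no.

Drop 1: Z rot2 at col 2 lands with bottom-row=0; cleared 0 line(s) (total 0); column heights now [0 0 2 2 1], max=2
Drop 2: O rot3 at col 1 lands with bottom-row=2; cleared 0 line(s) (total 0); column heights now [0 4 4 2 1], max=4
Drop 3: J rot1 at col 2 lands with bottom-row=4; cleared 0 line(s) (total 0); column heights now [0 4 7 7 1], max=7
Drop 4: Z rot2 at col 2 lands with bottom-row=7; cleared 0 line(s) (total 0); column heights now [0 4 9 9 8], max=9
Drop 5: L rot1 at col 0 lands with bottom-row=4; cleared 0 line(s) (total 0); column heights now [7 5 9 9 8], max=9
Test piece I rot3 at col 3 (width 1): heights before test = [7 5 9 9 8]; fits = False

Answer: no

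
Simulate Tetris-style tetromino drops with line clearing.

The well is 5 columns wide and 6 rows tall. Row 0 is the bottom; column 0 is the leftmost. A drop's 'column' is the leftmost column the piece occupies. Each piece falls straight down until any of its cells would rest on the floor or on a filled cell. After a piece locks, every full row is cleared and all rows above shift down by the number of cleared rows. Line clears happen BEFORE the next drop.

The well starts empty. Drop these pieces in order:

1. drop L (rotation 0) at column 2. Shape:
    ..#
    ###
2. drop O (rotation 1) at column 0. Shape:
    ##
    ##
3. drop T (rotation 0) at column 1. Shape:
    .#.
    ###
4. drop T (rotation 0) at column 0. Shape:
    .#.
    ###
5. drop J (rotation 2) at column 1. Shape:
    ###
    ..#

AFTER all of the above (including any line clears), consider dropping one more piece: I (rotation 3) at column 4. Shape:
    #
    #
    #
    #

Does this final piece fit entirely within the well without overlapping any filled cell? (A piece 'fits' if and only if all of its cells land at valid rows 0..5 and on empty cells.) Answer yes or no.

Drop 1: L rot0 at col 2 lands with bottom-row=0; cleared 0 line(s) (total 0); column heights now [0 0 1 1 2], max=2
Drop 2: O rot1 at col 0 lands with bottom-row=0; cleared 1 line(s) (total 1); column heights now [1 1 0 0 1], max=1
Drop 3: T rot0 at col 1 lands with bottom-row=1; cleared 0 line(s) (total 1); column heights now [1 2 3 2 1], max=3
Drop 4: T rot0 at col 0 lands with bottom-row=3; cleared 0 line(s) (total 1); column heights now [4 5 4 2 1], max=5
Drop 5: J rot2 at col 1 lands with bottom-row=4; cleared 0 line(s) (total 1); column heights now [4 6 6 6 1], max=6
Test piece I rot3 at col 4 (width 1): heights before test = [4 6 6 6 1]; fits = True

Answer: yes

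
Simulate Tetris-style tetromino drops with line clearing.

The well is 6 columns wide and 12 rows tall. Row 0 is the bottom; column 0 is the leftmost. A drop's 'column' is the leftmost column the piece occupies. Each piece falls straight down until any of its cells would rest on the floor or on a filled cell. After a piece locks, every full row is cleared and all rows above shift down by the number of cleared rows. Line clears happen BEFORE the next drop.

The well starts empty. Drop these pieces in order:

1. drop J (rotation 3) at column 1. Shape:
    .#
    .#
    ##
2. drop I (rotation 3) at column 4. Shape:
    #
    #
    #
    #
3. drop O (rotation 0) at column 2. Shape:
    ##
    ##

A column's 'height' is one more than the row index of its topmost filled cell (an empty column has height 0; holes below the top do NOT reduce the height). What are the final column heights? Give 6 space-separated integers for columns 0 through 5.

Drop 1: J rot3 at col 1 lands with bottom-row=0; cleared 0 line(s) (total 0); column heights now [0 1 3 0 0 0], max=3
Drop 2: I rot3 at col 4 lands with bottom-row=0; cleared 0 line(s) (total 0); column heights now [0 1 3 0 4 0], max=4
Drop 3: O rot0 at col 2 lands with bottom-row=3; cleared 0 line(s) (total 0); column heights now [0 1 5 5 4 0], max=5

Answer: 0 1 5 5 4 0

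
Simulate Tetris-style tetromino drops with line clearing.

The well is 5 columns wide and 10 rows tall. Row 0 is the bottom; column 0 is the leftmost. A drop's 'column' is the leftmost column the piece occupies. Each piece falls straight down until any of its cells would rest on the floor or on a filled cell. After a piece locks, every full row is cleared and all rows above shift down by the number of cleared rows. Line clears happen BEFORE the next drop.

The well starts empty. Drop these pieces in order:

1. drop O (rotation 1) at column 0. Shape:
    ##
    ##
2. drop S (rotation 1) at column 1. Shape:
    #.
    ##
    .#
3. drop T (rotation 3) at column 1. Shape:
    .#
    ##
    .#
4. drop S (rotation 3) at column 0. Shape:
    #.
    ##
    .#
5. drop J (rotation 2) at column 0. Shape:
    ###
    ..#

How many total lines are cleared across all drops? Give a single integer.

Drop 1: O rot1 at col 0 lands with bottom-row=0; cleared 0 line(s) (total 0); column heights now [2 2 0 0 0], max=2
Drop 2: S rot1 at col 1 lands with bottom-row=1; cleared 0 line(s) (total 0); column heights now [2 4 3 0 0], max=4
Drop 3: T rot3 at col 1 lands with bottom-row=3; cleared 0 line(s) (total 0); column heights now [2 5 6 0 0], max=6
Drop 4: S rot3 at col 0 lands with bottom-row=5; cleared 0 line(s) (total 0); column heights now [8 7 6 0 0], max=8
Drop 5: J rot2 at col 0 lands with bottom-row=7; cleared 0 line(s) (total 0); column heights now [9 9 9 0 0], max=9

Answer: 0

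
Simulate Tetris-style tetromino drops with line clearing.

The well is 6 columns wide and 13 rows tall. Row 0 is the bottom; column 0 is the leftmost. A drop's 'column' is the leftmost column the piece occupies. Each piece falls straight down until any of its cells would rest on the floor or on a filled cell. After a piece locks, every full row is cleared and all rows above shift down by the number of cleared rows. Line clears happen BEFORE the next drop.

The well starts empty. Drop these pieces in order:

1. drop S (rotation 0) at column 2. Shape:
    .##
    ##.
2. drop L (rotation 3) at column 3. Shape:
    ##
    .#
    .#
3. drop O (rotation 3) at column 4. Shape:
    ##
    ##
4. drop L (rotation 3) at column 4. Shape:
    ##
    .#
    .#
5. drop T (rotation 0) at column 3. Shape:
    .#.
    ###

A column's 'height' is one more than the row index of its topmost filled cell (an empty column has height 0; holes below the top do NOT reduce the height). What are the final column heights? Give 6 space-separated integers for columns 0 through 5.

Drop 1: S rot0 at col 2 lands with bottom-row=0; cleared 0 line(s) (total 0); column heights now [0 0 1 2 2 0], max=2
Drop 2: L rot3 at col 3 lands with bottom-row=2; cleared 0 line(s) (total 0); column heights now [0 0 1 5 5 0], max=5
Drop 3: O rot3 at col 4 lands with bottom-row=5; cleared 0 line(s) (total 0); column heights now [0 0 1 5 7 7], max=7
Drop 4: L rot3 at col 4 lands with bottom-row=7; cleared 0 line(s) (total 0); column heights now [0 0 1 5 10 10], max=10
Drop 5: T rot0 at col 3 lands with bottom-row=10; cleared 0 line(s) (total 0); column heights now [0 0 1 11 12 11], max=12

Answer: 0 0 1 11 12 11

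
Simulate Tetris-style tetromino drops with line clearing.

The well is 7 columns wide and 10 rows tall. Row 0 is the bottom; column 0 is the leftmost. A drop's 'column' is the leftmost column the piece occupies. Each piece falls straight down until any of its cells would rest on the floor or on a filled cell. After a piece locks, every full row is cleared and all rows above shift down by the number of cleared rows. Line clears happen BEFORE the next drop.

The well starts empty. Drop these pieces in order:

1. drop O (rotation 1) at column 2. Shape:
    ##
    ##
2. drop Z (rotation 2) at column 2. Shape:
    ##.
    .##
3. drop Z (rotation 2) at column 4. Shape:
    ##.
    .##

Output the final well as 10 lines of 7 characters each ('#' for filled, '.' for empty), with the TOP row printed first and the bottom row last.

Drop 1: O rot1 at col 2 lands with bottom-row=0; cleared 0 line(s) (total 0); column heights now [0 0 2 2 0 0 0], max=2
Drop 2: Z rot2 at col 2 lands with bottom-row=2; cleared 0 line(s) (total 0); column heights now [0 0 4 4 3 0 0], max=4
Drop 3: Z rot2 at col 4 lands with bottom-row=2; cleared 0 line(s) (total 0); column heights now [0 0 4 4 4 4 3], max=4

Answer: .......
.......
.......
.......
.......
.......
..####.
...####
..##...
..##...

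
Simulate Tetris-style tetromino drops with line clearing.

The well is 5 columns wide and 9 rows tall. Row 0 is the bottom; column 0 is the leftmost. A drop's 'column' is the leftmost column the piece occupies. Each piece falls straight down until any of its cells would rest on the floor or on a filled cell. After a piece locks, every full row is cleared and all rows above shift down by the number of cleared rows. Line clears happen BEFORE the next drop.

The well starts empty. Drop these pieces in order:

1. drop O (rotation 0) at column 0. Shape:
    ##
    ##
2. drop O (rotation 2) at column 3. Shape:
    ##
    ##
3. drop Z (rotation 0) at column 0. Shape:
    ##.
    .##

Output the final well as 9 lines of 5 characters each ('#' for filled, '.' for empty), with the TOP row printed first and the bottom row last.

Drop 1: O rot0 at col 0 lands with bottom-row=0; cleared 0 line(s) (total 0); column heights now [2 2 0 0 0], max=2
Drop 2: O rot2 at col 3 lands with bottom-row=0; cleared 0 line(s) (total 0); column heights now [2 2 0 2 2], max=2
Drop 3: Z rot0 at col 0 lands with bottom-row=2; cleared 0 line(s) (total 0); column heights now [4 4 3 2 2], max=4

Answer: .....
.....
.....
.....
.....
##...
.##..
##.##
##.##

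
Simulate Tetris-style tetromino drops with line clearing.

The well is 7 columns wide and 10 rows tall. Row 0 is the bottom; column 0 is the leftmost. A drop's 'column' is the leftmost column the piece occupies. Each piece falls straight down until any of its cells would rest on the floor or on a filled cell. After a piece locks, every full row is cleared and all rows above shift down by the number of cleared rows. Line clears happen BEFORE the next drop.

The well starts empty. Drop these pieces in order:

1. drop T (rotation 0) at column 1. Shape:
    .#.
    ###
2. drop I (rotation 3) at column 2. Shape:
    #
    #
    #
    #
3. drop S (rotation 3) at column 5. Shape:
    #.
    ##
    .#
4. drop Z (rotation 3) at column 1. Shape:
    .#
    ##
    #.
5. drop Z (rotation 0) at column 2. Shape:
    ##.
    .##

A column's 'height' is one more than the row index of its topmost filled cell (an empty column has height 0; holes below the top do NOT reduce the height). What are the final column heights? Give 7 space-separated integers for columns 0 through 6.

Answer: 0 7 9 9 8 3 2

Derivation:
Drop 1: T rot0 at col 1 lands with bottom-row=0; cleared 0 line(s) (total 0); column heights now [0 1 2 1 0 0 0], max=2
Drop 2: I rot3 at col 2 lands with bottom-row=2; cleared 0 line(s) (total 0); column heights now [0 1 6 1 0 0 0], max=6
Drop 3: S rot3 at col 5 lands with bottom-row=0; cleared 0 line(s) (total 0); column heights now [0 1 6 1 0 3 2], max=6
Drop 4: Z rot3 at col 1 lands with bottom-row=5; cleared 0 line(s) (total 0); column heights now [0 7 8 1 0 3 2], max=8
Drop 5: Z rot0 at col 2 lands with bottom-row=7; cleared 0 line(s) (total 0); column heights now [0 7 9 9 8 3 2], max=9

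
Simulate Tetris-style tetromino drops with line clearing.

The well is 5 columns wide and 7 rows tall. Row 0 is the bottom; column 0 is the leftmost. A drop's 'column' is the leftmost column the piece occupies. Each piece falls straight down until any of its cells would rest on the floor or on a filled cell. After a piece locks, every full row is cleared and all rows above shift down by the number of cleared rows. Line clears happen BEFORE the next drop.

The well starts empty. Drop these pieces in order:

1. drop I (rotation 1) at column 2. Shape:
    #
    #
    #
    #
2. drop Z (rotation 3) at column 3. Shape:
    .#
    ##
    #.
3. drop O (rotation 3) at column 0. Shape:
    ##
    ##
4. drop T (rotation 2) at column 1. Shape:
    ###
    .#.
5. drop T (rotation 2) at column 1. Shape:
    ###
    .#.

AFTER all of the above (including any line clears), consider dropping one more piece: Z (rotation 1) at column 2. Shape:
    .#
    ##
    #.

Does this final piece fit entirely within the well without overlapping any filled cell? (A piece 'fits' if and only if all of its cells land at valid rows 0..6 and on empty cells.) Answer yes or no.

Answer: no

Derivation:
Drop 1: I rot1 at col 2 lands with bottom-row=0; cleared 0 line(s) (total 0); column heights now [0 0 4 0 0], max=4
Drop 2: Z rot3 at col 3 lands with bottom-row=0; cleared 0 line(s) (total 0); column heights now [0 0 4 2 3], max=4
Drop 3: O rot3 at col 0 lands with bottom-row=0; cleared 1 line(s) (total 1); column heights now [1 1 3 1 2], max=3
Drop 4: T rot2 at col 1 lands with bottom-row=3; cleared 0 line(s) (total 1); column heights now [1 5 5 5 2], max=5
Drop 5: T rot2 at col 1 lands with bottom-row=5; cleared 0 line(s) (total 1); column heights now [1 7 7 7 2], max=7
Test piece Z rot1 at col 2 (width 2): heights before test = [1 7 7 7 2]; fits = False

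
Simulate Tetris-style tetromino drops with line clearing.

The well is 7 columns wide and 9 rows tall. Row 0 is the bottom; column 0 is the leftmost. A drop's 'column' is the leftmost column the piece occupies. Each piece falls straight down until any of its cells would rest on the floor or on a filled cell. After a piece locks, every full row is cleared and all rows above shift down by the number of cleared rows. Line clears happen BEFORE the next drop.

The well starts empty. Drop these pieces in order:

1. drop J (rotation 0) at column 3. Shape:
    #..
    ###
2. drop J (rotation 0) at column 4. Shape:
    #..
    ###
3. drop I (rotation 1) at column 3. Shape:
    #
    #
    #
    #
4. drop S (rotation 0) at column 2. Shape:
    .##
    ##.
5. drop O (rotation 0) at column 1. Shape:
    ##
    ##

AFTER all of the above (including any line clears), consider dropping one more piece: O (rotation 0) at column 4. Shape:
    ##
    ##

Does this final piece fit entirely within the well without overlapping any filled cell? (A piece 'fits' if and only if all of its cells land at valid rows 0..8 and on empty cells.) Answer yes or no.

Drop 1: J rot0 at col 3 lands with bottom-row=0; cleared 0 line(s) (total 0); column heights now [0 0 0 2 1 1 0], max=2
Drop 2: J rot0 at col 4 lands with bottom-row=1; cleared 0 line(s) (total 0); column heights now [0 0 0 2 3 2 2], max=3
Drop 3: I rot1 at col 3 lands with bottom-row=2; cleared 0 line(s) (total 0); column heights now [0 0 0 6 3 2 2], max=6
Drop 4: S rot0 at col 2 lands with bottom-row=6; cleared 0 line(s) (total 0); column heights now [0 0 7 8 8 2 2], max=8
Drop 5: O rot0 at col 1 lands with bottom-row=7; cleared 0 line(s) (total 0); column heights now [0 9 9 8 8 2 2], max=9
Test piece O rot0 at col 4 (width 2): heights before test = [0 9 9 8 8 2 2]; fits = False

Answer: no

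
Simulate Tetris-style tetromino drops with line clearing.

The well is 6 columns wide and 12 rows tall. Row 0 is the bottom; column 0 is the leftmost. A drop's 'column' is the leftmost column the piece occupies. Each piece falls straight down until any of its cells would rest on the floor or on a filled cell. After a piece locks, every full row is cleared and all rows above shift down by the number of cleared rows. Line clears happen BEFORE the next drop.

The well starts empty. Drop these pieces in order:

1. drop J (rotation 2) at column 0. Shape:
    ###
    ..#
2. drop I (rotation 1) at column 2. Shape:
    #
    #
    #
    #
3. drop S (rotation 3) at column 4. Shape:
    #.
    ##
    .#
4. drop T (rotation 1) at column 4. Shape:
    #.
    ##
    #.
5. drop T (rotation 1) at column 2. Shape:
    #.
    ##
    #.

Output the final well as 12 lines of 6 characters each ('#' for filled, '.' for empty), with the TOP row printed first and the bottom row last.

Answer: ......
......
......
..#...
..##..
..#...
..#.#.
..#.##
..#.#.
..#.#.
###.##
..#..#

Derivation:
Drop 1: J rot2 at col 0 lands with bottom-row=0; cleared 0 line(s) (total 0); column heights now [2 2 2 0 0 0], max=2
Drop 2: I rot1 at col 2 lands with bottom-row=2; cleared 0 line(s) (total 0); column heights now [2 2 6 0 0 0], max=6
Drop 3: S rot3 at col 4 lands with bottom-row=0; cleared 0 line(s) (total 0); column heights now [2 2 6 0 3 2], max=6
Drop 4: T rot1 at col 4 lands with bottom-row=3; cleared 0 line(s) (total 0); column heights now [2 2 6 0 6 5], max=6
Drop 5: T rot1 at col 2 lands with bottom-row=6; cleared 0 line(s) (total 0); column heights now [2 2 9 8 6 5], max=9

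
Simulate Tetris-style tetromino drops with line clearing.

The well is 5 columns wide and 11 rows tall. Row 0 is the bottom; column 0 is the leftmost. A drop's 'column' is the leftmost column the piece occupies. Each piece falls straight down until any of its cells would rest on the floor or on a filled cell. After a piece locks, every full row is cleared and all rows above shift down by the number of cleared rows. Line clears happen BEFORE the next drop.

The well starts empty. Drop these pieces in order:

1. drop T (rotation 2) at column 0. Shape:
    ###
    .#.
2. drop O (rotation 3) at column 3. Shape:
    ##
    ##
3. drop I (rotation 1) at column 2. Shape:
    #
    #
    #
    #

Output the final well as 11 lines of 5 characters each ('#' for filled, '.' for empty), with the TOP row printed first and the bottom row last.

Drop 1: T rot2 at col 0 lands with bottom-row=0; cleared 0 line(s) (total 0); column heights now [2 2 2 0 0], max=2
Drop 2: O rot3 at col 3 lands with bottom-row=0; cleared 1 line(s) (total 1); column heights now [0 1 0 1 1], max=1
Drop 3: I rot1 at col 2 lands with bottom-row=0; cleared 0 line(s) (total 1); column heights now [0 1 4 1 1], max=4

Answer: .....
.....
.....
.....
.....
.....
.....
..#..
..#..
..#..
.####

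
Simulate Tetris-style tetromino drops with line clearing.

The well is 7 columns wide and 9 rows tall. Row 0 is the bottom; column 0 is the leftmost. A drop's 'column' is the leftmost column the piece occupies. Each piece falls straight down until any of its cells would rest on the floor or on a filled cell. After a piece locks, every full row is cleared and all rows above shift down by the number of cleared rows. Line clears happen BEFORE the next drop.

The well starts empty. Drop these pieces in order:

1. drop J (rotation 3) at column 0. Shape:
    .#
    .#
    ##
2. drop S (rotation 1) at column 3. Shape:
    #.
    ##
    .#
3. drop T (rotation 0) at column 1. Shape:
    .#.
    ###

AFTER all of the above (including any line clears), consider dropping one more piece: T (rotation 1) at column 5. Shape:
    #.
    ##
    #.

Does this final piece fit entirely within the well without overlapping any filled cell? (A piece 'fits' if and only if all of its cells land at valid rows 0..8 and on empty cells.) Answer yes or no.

Answer: yes

Derivation:
Drop 1: J rot3 at col 0 lands with bottom-row=0; cleared 0 line(s) (total 0); column heights now [1 3 0 0 0 0 0], max=3
Drop 2: S rot1 at col 3 lands with bottom-row=0; cleared 0 line(s) (total 0); column heights now [1 3 0 3 2 0 0], max=3
Drop 3: T rot0 at col 1 lands with bottom-row=3; cleared 0 line(s) (total 0); column heights now [1 4 5 4 2 0 0], max=5
Test piece T rot1 at col 5 (width 2): heights before test = [1 4 5 4 2 0 0]; fits = True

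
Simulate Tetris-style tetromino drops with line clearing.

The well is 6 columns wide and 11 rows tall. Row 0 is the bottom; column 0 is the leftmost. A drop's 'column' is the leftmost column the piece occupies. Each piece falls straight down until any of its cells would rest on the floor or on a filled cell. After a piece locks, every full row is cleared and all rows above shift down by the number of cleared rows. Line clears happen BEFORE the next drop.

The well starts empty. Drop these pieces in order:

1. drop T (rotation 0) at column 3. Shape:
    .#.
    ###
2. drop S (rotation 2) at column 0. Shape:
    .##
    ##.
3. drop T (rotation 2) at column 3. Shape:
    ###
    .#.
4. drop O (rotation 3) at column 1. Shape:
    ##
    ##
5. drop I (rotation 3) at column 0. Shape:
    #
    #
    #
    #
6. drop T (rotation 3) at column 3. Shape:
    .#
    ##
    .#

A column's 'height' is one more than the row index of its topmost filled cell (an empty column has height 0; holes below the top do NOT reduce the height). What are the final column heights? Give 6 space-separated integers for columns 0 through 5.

Answer: 4 3 3 5 6 1

Derivation:
Drop 1: T rot0 at col 3 lands with bottom-row=0; cleared 0 line(s) (total 0); column heights now [0 0 0 1 2 1], max=2
Drop 2: S rot2 at col 0 lands with bottom-row=0; cleared 0 line(s) (total 0); column heights now [1 2 2 1 2 1], max=2
Drop 3: T rot2 at col 3 lands with bottom-row=2; cleared 0 line(s) (total 0); column heights now [1 2 2 4 4 4], max=4
Drop 4: O rot3 at col 1 lands with bottom-row=2; cleared 0 line(s) (total 0); column heights now [1 4 4 4 4 4], max=4
Drop 5: I rot3 at col 0 lands with bottom-row=1; cleared 1 line(s) (total 1); column heights now [4 3 3 1 3 1], max=4
Drop 6: T rot3 at col 3 lands with bottom-row=3; cleared 0 line(s) (total 1); column heights now [4 3 3 5 6 1], max=6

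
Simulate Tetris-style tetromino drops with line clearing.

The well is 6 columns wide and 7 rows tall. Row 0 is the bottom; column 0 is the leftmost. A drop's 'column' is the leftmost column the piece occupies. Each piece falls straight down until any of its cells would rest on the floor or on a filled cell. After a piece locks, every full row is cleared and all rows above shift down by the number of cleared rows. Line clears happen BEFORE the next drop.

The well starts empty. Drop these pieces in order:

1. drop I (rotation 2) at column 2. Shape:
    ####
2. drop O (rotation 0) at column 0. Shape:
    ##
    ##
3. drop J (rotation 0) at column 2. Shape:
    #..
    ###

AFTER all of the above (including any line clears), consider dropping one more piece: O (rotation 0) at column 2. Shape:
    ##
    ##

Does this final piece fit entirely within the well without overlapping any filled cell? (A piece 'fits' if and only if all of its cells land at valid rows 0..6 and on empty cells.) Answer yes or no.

Drop 1: I rot2 at col 2 lands with bottom-row=0; cleared 0 line(s) (total 0); column heights now [0 0 1 1 1 1], max=1
Drop 2: O rot0 at col 0 lands with bottom-row=0; cleared 1 line(s) (total 1); column heights now [1 1 0 0 0 0], max=1
Drop 3: J rot0 at col 2 lands with bottom-row=0; cleared 0 line(s) (total 1); column heights now [1 1 2 1 1 0], max=2
Test piece O rot0 at col 2 (width 2): heights before test = [1 1 2 1 1 0]; fits = True

Answer: yes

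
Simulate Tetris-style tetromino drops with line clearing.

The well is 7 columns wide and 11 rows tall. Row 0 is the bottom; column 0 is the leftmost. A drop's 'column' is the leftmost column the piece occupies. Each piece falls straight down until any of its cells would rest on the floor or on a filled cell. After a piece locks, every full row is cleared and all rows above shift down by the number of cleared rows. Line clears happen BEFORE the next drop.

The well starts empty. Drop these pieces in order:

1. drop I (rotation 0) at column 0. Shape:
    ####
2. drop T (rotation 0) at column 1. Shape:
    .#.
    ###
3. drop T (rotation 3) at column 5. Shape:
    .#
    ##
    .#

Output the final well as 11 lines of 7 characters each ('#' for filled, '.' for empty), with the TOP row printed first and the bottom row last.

Drop 1: I rot0 at col 0 lands with bottom-row=0; cleared 0 line(s) (total 0); column heights now [1 1 1 1 0 0 0], max=1
Drop 2: T rot0 at col 1 lands with bottom-row=1; cleared 0 line(s) (total 0); column heights now [1 2 3 2 0 0 0], max=3
Drop 3: T rot3 at col 5 lands with bottom-row=0; cleared 0 line(s) (total 0); column heights now [1 2 3 2 0 2 3], max=3

Answer: .......
.......
.......
.......
.......
.......
.......
.......
..#...#
.###.##
####..#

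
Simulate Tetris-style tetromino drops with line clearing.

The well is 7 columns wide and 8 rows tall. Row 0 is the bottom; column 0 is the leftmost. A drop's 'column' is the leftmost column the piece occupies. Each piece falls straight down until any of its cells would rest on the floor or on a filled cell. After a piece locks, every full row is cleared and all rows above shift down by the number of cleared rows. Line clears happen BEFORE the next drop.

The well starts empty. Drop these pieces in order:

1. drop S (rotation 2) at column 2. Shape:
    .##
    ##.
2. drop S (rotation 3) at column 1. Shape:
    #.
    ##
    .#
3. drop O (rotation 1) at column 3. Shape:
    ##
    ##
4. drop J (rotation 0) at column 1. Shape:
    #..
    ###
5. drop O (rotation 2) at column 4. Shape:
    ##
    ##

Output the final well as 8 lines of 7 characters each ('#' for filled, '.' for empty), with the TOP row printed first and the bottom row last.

Answer: .......
.......
.#..##.
.#####.
.#.##..
.####..
..###..
..##...

Derivation:
Drop 1: S rot2 at col 2 lands with bottom-row=0; cleared 0 line(s) (total 0); column heights now [0 0 1 2 2 0 0], max=2
Drop 2: S rot3 at col 1 lands with bottom-row=1; cleared 0 line(s) (total 0); column heights now [0 4 3 2 2 0 0], max=4
Drop 3: O rot1 at col 3 lands with bottom-row=2; cleared 0 line(s) (total 0); column heights now [0 4 3 4 4 0 0], max=4
Drop 4: J rot0 at col 1 lands with bottom-row=4; cleared 0 line(s) (total 0); column heights now [0 6 5 5 4 0 0], max=6
Drop 5: O rot2 at col 4 lands with bottom-row=4; cleared 0 line(s) (total 0); column heights now [0 6 5 5 6 6 0], max=6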